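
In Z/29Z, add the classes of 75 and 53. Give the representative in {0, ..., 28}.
Reduce the summands first: 75 ≡ 17, 53 ≡ 24 (mod 29), so 75 + 53 ≡ 17 + 24 (mod 29). 17 + 24 = 41; 41 = 1·29 + 12, so (75 + 53) mod 29 = 12.

Final answer: 12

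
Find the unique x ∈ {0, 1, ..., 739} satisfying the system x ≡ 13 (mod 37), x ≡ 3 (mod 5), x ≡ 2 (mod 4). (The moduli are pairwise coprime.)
x ≡ 198 (mod 740); the representative in [0, 740) is 198

The moduli 37, 5, 4 are pairwise coprime, so by the CRT there is a unique solution mod 37·5·4 = 740.
Solve by successive substitution. Start with x ≡ 13 (mod 37).
  Combine with x ≡ 3 (mod 5): write x = 13 + 37·t and require 13 + 37·t ≡ 3 (mod 5), i.e. 37·t ≡ 3 − 13 ≡ 0 (mod 5). Since 37^(−1) ≡ 3 (mod 5) (37 ≡ 2 (mod 5)), t ≡ 3·0 ≡ 0 (mod 5). So x ≡ 13 + 37·0 = 13 (mod 185).
  Combine with x ≡ 2 (mod 4): write x = 13 + 185·t and require 13 + 185·t ≡ 2 (mod 4), i.e. 185·t ≡ 2 − 13 ≡ 1 (mod 4). Since 185^(−1) ≡ 1 (mod 4) (185 ≡ 1 (mod 4)), t ≡ 1·1 ≡ 1 (mod 4). So x ≡ 13 + 185·1 = 198 (mod 740).
Unique solution in [0, 740): x = 198.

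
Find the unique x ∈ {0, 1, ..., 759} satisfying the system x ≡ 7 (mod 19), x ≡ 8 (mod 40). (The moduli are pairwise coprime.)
x ≡ 368 (mod 760); the representative in [0, 760) is 368

The moduli 19, 40 are pairwise coprime, so by the CRT there is a unique solution mod 19·40 = 760.
Solve by successive substitution. Start with x ≡ 7 (mod 19).
  Combine with x ≡ 8 (mod 40): write x = 7 + 19·t and require 7 + 19·t ≡ 8 (mod 40), i.e. 19·t ≡ 8 − 7 ≡ 1 (mod 40). Since 19^(−1) ≡ 19 (mod 40), t ≡ 19·1 ≡ 19 (mod 40). So x ≡ 7 + 19·19 = 368 (mod 760).
Unique solution in [0, 760): x = 368.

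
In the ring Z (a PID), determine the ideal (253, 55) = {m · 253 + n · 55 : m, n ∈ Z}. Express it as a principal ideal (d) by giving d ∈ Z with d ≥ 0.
(253, 55) = (11); d = 11

In the PID Z, (a, b) is generated by gcd(a, b). Compute gcd(253, 55) with the extended Euclidean algorithm, tracking rows (r, s, t) with s·253 + t·55 = r:
  row A: (253, 1, 0)   [1·253 + 0·55 = 253]
  row B: (55, 0, 1)   [0·253 + 1·55 = 55]
  253 = 4·55 + 33   → row C = row A − 4·row B = (33, 1, −4)   [check: 1·253 − 4·55 = 33]
  55 = 1·33 + 22   → row D = row B − 1·row C = (22, −1, 5)   [check: −1·253 + 5·55 = 22]
  33 = 1·22 + 11   → row E = row C − 1·row D = (11, 2, −9)   [check: 2·253 − 9·55 = 11]
  22 = 2·11 + 0   → remainder 0, stop. gcd = 11 (last nonzero row E).
So gcd(253, 55) = 11, with Bézout identity 2·253 − 9·55 = 11. Containment (⊇): the Bézout identity exhibits 11 as an element of (253, 55), giving (11) ⊆ (253, 55). Containment (⊆): since 11 | 253 and 11 | 55 (253 = 11·23, 55 = 11·5), every Z-linear combination of 253 and 55 is divisible by 11, so (253, 55) ⊆ (11). Therefore (253, 55) = (11), d = 11.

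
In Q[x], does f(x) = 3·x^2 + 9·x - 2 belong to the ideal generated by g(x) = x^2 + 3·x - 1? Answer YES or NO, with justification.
In Q[x] the ideal (g) consists of all multiples of g, so f ∈ (g) iff g | f, i.e. iff the remainder of f on division by g is 0. Divide f by g (g is monic, so eliminate the leading term of the running remainder at each step):
  leading term 3·x^2: subtract (3)·g(x) = 3·x^2 + 9·x - 3, leaving 1
The remainder r(x) = 1 ≠ 0 (and deg r < deg g), so g ∤ f, i.e. f ∉ (g).

Final answer: NO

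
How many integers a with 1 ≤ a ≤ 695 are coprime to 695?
552

The number of a ∈ {1, ..., 695} with gcd(a, 695) = 1 is by definition Euler's totient φ(695). φ is multiplicative, with φ(p^e) = p^e − p^(e−1). Factorise 695 = 5 · 139. Then
  φ(695) = (5 − 1) · (139 − 1) = 4 · 138 = 552.
So there are 552 such integers.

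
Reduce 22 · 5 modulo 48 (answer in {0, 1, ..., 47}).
14

Both factors are already reduced mod 48. 22 · 5 = 110. Dividing by 48: 110 = 2·48 + 14. So (22 · 5) mod 48 = 14.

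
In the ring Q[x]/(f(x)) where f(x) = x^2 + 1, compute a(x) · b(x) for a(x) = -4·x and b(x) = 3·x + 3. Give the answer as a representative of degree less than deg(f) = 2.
a · b ≡ 12 - 12·x (mod f(x))

First multiply in Q[x] without reducing: a · b = -12·x^2 - 12·x. Now divide by f(x) = x^2 + 1, eliminating the leading term at each step:
  leading term -12·x^2: subtract (-12)·f(x) = -12·x^2 - 12, leaving 12 - 12·x
The degree is now < 2, so this is the remainder. Hence a · b ≡ 12 - 12·x in Q[x]/(f).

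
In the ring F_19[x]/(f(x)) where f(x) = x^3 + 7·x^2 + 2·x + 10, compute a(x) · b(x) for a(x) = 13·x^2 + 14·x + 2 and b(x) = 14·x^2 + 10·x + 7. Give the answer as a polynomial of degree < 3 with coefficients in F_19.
Multiply as integer polynomials: a · b = 182·x^4 + 326·x^3 + 259·x^2 + 118·x + 14. Reducing coefficients mod 19: a · b ≡ 11·x^4 + 3·x^3 + 12·x^2 + 4·x + 14. Now divide by f(x) = x^3 + 7·x^2 + 2·x + 10 in F_19[x], eliminating the leading term at each step:
  leading term 11·x^4: subtract (11·x)·f(x) = 11·x^4 + x^3 + 3·x^2 + 15·x, leaving 2·x^3 + 9·x^2 + 8·x + 14 (coefficients mod 19)
  leading term 2·x^3: subtract (2)·f(x) = 2·x^3 + 14·x^2 + 4·x + 1, leaving 14·x^2 + 4·x + 13 (coefficients mod 19)
The degree is now < 3, so this is the remainder. Hence a · b ≡ 14·x^2 + 4·x + 13 in F_19[x]/(f).

Final answer: a · b ≡ 14·x^2 + 4·x + 13 (mod f(x))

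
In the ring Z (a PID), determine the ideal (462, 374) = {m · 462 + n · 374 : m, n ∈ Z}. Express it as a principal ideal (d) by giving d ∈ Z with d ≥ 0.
In the PID Z, (a, b) is generated by gcd(a, b). Compute gcd(462, 374) with the extended Euclidean algorithm, tracking rows (r, s, t) with s·462 + t·374 = r:
  row A: (462, 1, 0)   [1·462 + 0·374 = 462]
  row B: (374, 0, 1)   [0·462 + 1·374 = 374]
  462 = 1·374 + 88   → row C = row A − 1·row B = (88, 1, −1)   [check: 1·462 − 1·374 = 88]
  374 = 4·88 + 22   → row D = row B − 4·row C = (22, −4, 5)   [check: −4·462 + 5·374 = 22]
  88 = 4·22 + 0   → remainder 0, stop. gcd = 22 (last nonzero row D).
So gcd(462, 374) = 22, with Bézout identity −4·462 + 5·374 = 22. Containment (⊇): the Bézout identity exhibits 22 as an element of (462, 374), giving (22) ⊆ (462, 374). Containment (⊆): since 22 | 462 and 22 | 374 (462 = 22·21, 374 = 22·17), every Z-linear combination of 462 and 374 is divisible by 22, so (462, 374) ⊆ (22). Therefore (462, 374) = (22), d = 22.

Final answer: (462, 374) = (22); d = 22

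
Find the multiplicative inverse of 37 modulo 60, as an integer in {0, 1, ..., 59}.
Apply the extended Euclidean algorithm to (60, 37), tracking rows (r, s, t) with s·60 + t·37 = r. Each division r_prev = q·r_cur + r_new produces the new row as (previous row) − q·(current row):
  row A: (60, 1, 0)   [1·60 + 0·37 = 60]
  row B: (37, 0, 1)   [0·60 + 1·37 = 37]
  60 = 1·37 + 23   → row C = row A − 1·row B = (23, 1, −1)   [check: 1·60 − 1·37 = 23]
  37 = 1·23 + 14   → row D = row B − 1·row C = (14, −1, 2)   [check: −1·60 + 2·37 = 14]
  23 = 1·14 + 9   → row E = row C − 1·row D = (9, 2, −3)   [check: 2·60 − 3·37 = 9]
  14 = 1·9 + 5   → row F = row D − 1·row E = (5, −3, 5)   [check: −3·60 + 5·37 = 5]
  9 = 1·5 + 4   → row G = row E − 1·row F = (4, 5, −8)   [check: 5·60 − 8·37 = 4]
  5 = 1·4 + 1   → row H = row F − 1·row G = (1, −8, 13)   [check: −8·60 + 13·37 = 1]
  4 = 4·1 + 0   → remainder 0, stop. gcd = 1 (last nonzero row H).
The gcd is 1, so 37 is invertible mod 60. The last nonzero row gives −8·60 + 13·37 = 1, so t = 13. So 37^(−1) ≡ 13 (mod 60). Verify: 37 · 13 = 481 ≡ 1 (mod 60). ✓

Final answer: 37^(−1) ≡ 13 (mod 60)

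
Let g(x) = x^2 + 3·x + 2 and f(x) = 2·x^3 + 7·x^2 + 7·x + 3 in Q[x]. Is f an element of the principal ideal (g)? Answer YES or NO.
NO

In Q[x] the ideal (g) consists of all multiples of g, so f ∈ (g) iff g | f, i.e. iff the remainder of f on division by g is 0. Divide f by g (g is monic, so eliminate the leading term of the running remainder at each step):
  leading term 2·x^3: subtract (2·x)·g(x) = 2·x^3 + 6·x^2 + 4·x, leaving x^2 + 3·x + 3
  leading term x^2: subtract (1)·g(x) = x^2 + 3·x + 2, leaving 1
The remainder r(x) = 1 ≠ 0 (and deg r < deg g), so g ∤ f, i.e. f ∉ (g).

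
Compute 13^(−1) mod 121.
13^(−1) ≡ 28 (mod 121)

Apply the extended Euclidean algorithm to (121, 13), tracking rows (r, s, t) with s·121 + t·13 = r. Each division r_prev = q·r_cur + r_new produces the new row as (previous row) − q·(current row):
  row A: (121, 1, 0)   [1·121 + 0·13 = 121]
  row B: (13, 0, 1)   [0·121 + 1·13 = 13]
  121 = 9·13 + 4   → row C = row A − 9·row B = (4, 1, −9)   [check: 1·121 − 9·13 = 4]
  13 = 3·4 + 1   → row D = row B − 3·row C = (1, −3, 28)   [check: −3·121 + 28·13 = 1]
  4 = 4·1 + 0   → remainder 0, stop. gcd = 1 (last nonzero row D).
The gcd is 1, so 13 is invertible mod 121. The last nonzero row gives −3·121 + 28·13 = 1, so t = 28. So 13^(−1) ≡ 28 (mod 121). Verify: 13 · 28 = 364 ≡ 1 (mod 121). ✓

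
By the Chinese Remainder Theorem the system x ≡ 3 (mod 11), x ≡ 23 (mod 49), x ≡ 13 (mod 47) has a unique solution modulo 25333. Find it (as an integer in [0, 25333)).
The moduli 11, 49, 47 are pairwise coprime, so by the CRT there is a unique solution mod 11·49·47 = 25333.
Solve by successive substitution. Start with x ≡ 3 (mod 11).
  Combine with x ≡ 23 (mod 49): write x = 3 + 11·t and require 3 + 11·t ≡ 23 (mod 49), i.e. 11·t ≡ 23 − 3 ≡ 20 (mod 49). Since 11^(−1) ≡ 9 (mod 49), t ≡ 9·20 ≡ 33 (mod 49). So x ≡ 3 + 11·33 = 366 (mod 539).
  Combine with x ≡ 13 (mod 47): write x = 366 + 539·t and require 366 + 539·t ≡ 13 (mod 47), i.e. 539·t ≡ 13 − 366 ≡ 23 (mod 47). Since 539^(−1) ≡ 15 (mod 47) (539 ≡ 22 (mod 47)), t ≡ 15·23 ≡ 16 (mod 47). So x ≡ 366 + 539·16 = 8990 (mod 25333).
Unique solution in [0, 25333): x = 8990.

Final answer: x ≡ 8990 (mod 25333); the representative in [0, 25333) is 8990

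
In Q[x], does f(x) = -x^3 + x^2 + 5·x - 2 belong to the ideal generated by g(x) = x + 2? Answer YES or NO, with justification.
YES

In Q[x] the ideal (g) consists of all multiples of g, so f ∈ (g) iff g | f, i.e. iff the remainder of f on division by g is 0. Divide f by g (g is monic, so eliminate the leading term of the running remainder at each step):
  leading term -x^3: subtract (-x^2)·g(x) = -x^3 - 2·x^2, leaving 3·x^2 + 5·x - 2
  leading term 3·x^2: subtract (3·x)·g(x) = 3·x^2 + 6·x, leaving -x - 2
  leading term -x: subtract (-1)·g(x) = -x - 2, leaving 0
The remainder is 0, so f(x) = g(x) · h(x) with h(x) = -x^2 + 3·x - 1. Hence g | f, i.e. f ∈ (g).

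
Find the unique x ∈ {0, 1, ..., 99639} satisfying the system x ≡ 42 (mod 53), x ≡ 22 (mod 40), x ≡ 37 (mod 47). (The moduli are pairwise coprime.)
The moduli 53, 40, 47 are pairwise coprime, so by the CRT there is a unique solution mod 53·40·47 = 99640.
Solve by successive substitution. Start with x ≡ 42 (mod 53).
  Combine with x ≡ 22 (mod 40): write x = 42 + 53·t and require 42 + 53·t ≡ 22 (mod 40), i.e. 53·t ≡ 22 − 42 ≡ 20 (mod 40). Since 53^(−1) ≡ 37 (mod 40) (53 ≡ 13 (mod 40)), t ≡ 37·20 ≡ 20 (mod 40). So x ≡ 42 + 53·20 = 1102 (mod 2120).
  Combine with x ≡ 37 (mod 47): write x = 1102 + 2120·t and require 1102 + 2120·t ≡ 37 (mod 47), i.e. 2120·t ≡ 37 − 1102 ≡ 16 (mod 47). Since 2120^(−1) ≡ 19 (mod 47) (2120 ≡ 5 (mod 47)), t ≡ 19·16 ≡ 22 (mod 47). So x ≡ 1102 + 2120·22 = 47742 (mod 99640).
Unique solution in [0, 99640): x = 47742.

Final answer: x ≡ 47742 (mod 99640); the representative in [0, 99640) is 47742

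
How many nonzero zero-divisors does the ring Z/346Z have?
Z/346Z has 173 nonzero zero-divisors

In Z/346Z each nonzero element is either a unit (gcd with 346 is 1) or a zero-divisor (gcd > 1). The number of units is φ(346): factorise 346 = 2 · 173, so φ(346) = (2 − 1) · (173 − 1) = 1 · 172 = 172. The nonzero elements number 346 − 1 = 345. Hence the nonzero zero-divisors number 345 − 172 = 173.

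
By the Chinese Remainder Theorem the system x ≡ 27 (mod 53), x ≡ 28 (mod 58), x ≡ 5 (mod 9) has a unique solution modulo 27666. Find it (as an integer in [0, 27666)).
x ≡ 7394 (mod 27666); the representative in [0, 27666) is 7394

The moduli 53, 58, 9 are pairwise coprime, so by the CRT there is a unique solution mod 53·58·9 = 27666.
Solve by successive substitution. Start with x ≡ 27 (mod 53).
  Combine with x ≡ 28 (mod 58): write x = 27 + 53·t and require 27 + 53·t ≡ 28 (mod 58), i.e. 53·t ≡ 28 − 27 ≡ 1 (mod 58). Since 53^(−1) ≡ 23 (mod 58), t ≡ 23·1 ≡ 23 (mod 58). So x ≡ 27 + 53·23 = 1246 (mod 3074).
  Combine with x ≡ 5 (mod 9): write x = 1246 + 3074·t and require 1246 + 3074·t ≡ 5 (mod 9), i.e. 3074·t ≡ 5 − 1246 ≡ 1 (mod 9). Since 3074^(−1) ≡ 2 (mod 9) (3074 ≡ 5 (mod 9)), t ≡ 2·1 ≡ 2 (mod 9). So x ≡ 1246 + 3074·2 = 7394 (mod 27666).
Unique solution in [0, 27666): x = 7394.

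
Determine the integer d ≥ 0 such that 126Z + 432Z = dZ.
(126, 432) = (18); d = 18

In the PID Z, (a, b) is generated by gcd(a, b). Compute gcd(432, 126) with the extended Euclidean algorithm, tracking rows (r, s, t) with s·432 + t·126 = r:
  row A: (432, 1, 0)   [1·432 + 0·126 = 432]
  row B: (126, 0, 1)   [0·432 + 1·126 = 126]
  432 = 3·126 + 54   → row C = row A − 3·row B = (54, 1, −3)   [check: 1·432 − 3·126 = 54]
  126 = 2·54 + 18   → row D = row B − 2·row C = (18, −2, 7)   [check: −2·432 + 7·126 = 18]
  54 = 3·18 + 0   → remainder 0, stop. gcd = 18 (last nonzero row D).
So gcd(126, 432) = 18, with Bézout identity −2·432 + 7·126 = 18. Containment (⊇): the Bézout identity exhibits 18 as an element of (126, 432), giving (18) ⊆ (126, 432). Containment (⊆): since 18 | 126 and 18 | 432 (126 = 18·7, 432 = 18·24), every Z-linear combination of 126 and 432 is divisible by 18, so (126, 432) ⊆ (18). Therefore (126, 432) = (18), d = 18.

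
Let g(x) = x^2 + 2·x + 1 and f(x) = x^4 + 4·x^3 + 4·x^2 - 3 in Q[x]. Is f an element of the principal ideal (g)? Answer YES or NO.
In Q[x] the ideal (g) consists of all multiples of g, so f ∈ (g) iff g | f, i.e. iff the remainder of f on division by g is 0. Divide f by g (g is monic, so eliminate the leading term of the running remainder at each step):
  leading term x^4: subtract (x^2)·g(x) = x^4 + 2·x^3 + x^2, leaving 2·x^3 + 3·x^2 - 3
  leading term 2·x^3: subtract (2·x)·g(x) = 2·x^3 + 4·x^2 + 2·x, leaving -x^2 - 2·x - 3
  leading term -x^2: subtract (-1)·g(x) = -x^2 - 2·x - 1, leaving -2
The remainder r(x) = -2 ≠ 0 (and deg r < deg g), so g ∤ f, i.e. f ∉ (g).

Final answer: NO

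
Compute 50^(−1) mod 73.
50^(−1) ≡ 19 (mod 73)

Apply the extended Euclidean algorithm to (73, 50), tracking rows (r, s, t) with s·73 + t·50 = r. Each division r_prev = q·r_cur + r_new produces the new row as (previous row) − q·(current row):
  row A: (73, 1, 0)   [1·73 + 0·50 = 73]
  row B: (50, 0, 1)   [0·73 + 1·50 = 50]
  73 = 1·50 + 23   → row C = row A − 1·row B = (23, 1, −1)   [check: 1·73 − 1·50 = 23]
  50 = 2·23 + 4   → row D = row B − 2·row C = (4, −2, 3)   [check: −2·73 + 3·50 = 4]
  23 = 5·4 + 3   → row E = row C − 5·row D = (3, 11, −16)   [check: 11·73 − 16·50 = 3]
  4 = 1·3 + 1   → row F = row D − 1·row E = (1, −13, 19)   [check: −13·73 + 19·50 = 1]
  3 = 3·1 + 0   → remainder 0, stop. gcd = 1 (last nonzero row F).
The gcd is 1, so 50 is invertible mod 73. The last nonzero row gives −13·73 + 19·50 = 1, so t = 19. So 50^(−1) ≡ 19 (mod 73). Verify: 50 · 19 = 950 ≡ 1 (mod 73). ✓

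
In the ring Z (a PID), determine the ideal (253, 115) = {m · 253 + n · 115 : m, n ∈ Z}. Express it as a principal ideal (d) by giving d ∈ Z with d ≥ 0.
In the PID Z, (a, b) is generated by gcd(a, b). Compute gcd(253, 115) with the extended Euclidean algorithm, tracking rows (r, s, t) with s·253 + t·115 = r:
  row A: (253, 1, 0)   [1·253 + 0·115 = 253]
  row B: (115, 0, 1)   [0·253 + 1·115 = 115]
  253 = 2·115 + 23   → row C = row A − 2·row B = (23, 1, −2)   [check: 1·253 − 2·115 = 23]
  115 = 5·23 + 0   → remainder 0, stop. gcd = 23 (last nonzero row C).
So gcd(253, 115) = 23, with Bézout identity 1·253 − 2·115 = 23. Containment (⊇): the Bézout identity exhibits 23 as an element of (253, 115), giving (23) ⊆ (253, 115). Containment (⊆): since 23 | 253 and 23 | 115 (253 = 23·11, 115 = 23·5), every Z-linear combination of 253 and 115 is divisible by 23, so (253, 115) ⊆ (23). Therefore (253, 115) = (23), d = 23.

Final answer: (253, 115) = (23); d = 23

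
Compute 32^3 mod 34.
Use repeated squaring. Binary(3) = 11. Walk through the bits of the exponent 3 left-to-right: at each bit after the leading one, square the running value, then multiply by 32 if the bit is 1 (always reducing mod 34):
  bit 1 = 1 (leading): start with 32.
  bit 2 = 1: square 32^2 = 1024 ≡ 4; bit is 1, so multiply 4·32 = 128 ≡ 26 (mod 34).
Final value: 32^3 ≡ 26 (mod 34).

Final answer: 26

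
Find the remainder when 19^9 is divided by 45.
Use repeated squaring. Binary(9) = 1001. Walk through the bits of the exponent 9 left-to-right: at each bit after the leading one, square the running value, then multiply by 19 if the bit is 1 (always reducing mod 45):
  bit 1 = 1 (leading): start with 19.
  bit 2 = 0: square 19^2 = 361 ≡ 1 (mod 45).
  bit 3 = 0: square 1^2 = 1 (mod 45).
  bit 4 = 1: square 1^2 = 1; bit is 1, so multiply 1·19 = 19 (mod 45).
Final value: 19^9 ≡ 19 (mod 45).

Final answer: 19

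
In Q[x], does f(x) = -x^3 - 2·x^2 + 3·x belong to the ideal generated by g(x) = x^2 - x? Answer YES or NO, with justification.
YES

In Q[x] the ideal (g) consists of all multiples of g, so f ∈ (g) iff g | f, i.e. iff the remainder of f on division by g is 0. Divide f by g (g is monic, so eliminate the leading term of the running remainder at each step):
  leading term -x^3: subtract (-x)·g(x) = -x^3 + x^2, leaving -3·x^2 + 3·x
  leading term -3·x^2: subtract (-3)·g(x) = -3·x^2 + 3·x, leaving 0
The remainder is 0, so f(x) = g(x) · h(x) with h(x) = -x - 3. Hence g | f, i.e. f ∈ (g).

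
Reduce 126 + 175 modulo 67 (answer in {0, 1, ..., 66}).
Reduce the summands first: 126 ≡ 59, 175 ≡ 41 (mod 67), so 126 + 175 ≡ 59 + 41 (mod 67). 59 + 41 = 100; 100 = 1·67 + 33, so (126 + 175) mod 67 = 33.

Final answer: 33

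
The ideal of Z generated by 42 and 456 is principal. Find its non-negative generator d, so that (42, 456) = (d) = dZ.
In the PID Z, (a, b) is generated by gcd(a, b). Compute gcd(456, 42) with the extended Euclidean algorithm, tracking rows (r, s, t) with s·456 + t·42 = r:
  row A: (456, 1, 0)   [1·456 + 0·42 = 456]
  row B: (42, 0, 1)   [0·456 + 1·42 = 42]
  456 = 10·42 + 36   → row C = row A − 10·row B = (36, 1, −10)   [check: 1·456 − 10·42 = 36]
  42 = 1·36 + 6   → row D = row B − 1·row C = (6, −1, 11)   [check: −1·456 + 11·42 = 6]
  36 = 6·6 + 0   → remainder 0, stop. gcd = 6 (last nonzero row D).
So gcd(42, 456) = 6, with Bézout identity −1·456 + 11·42 = 6. Containment (⊇): the Bézout identity exhibits 6 as an element of (42, 456), giving (6) ⊆ (42, 456). Containment (⊆): since 6 | 42 and 6 | 456 (42 = 6·7, 456 = 6·76), every Z-linear combination of 42 and 456 is divisible by 6, so (42, 456) ⊆ (6). Therefore (42, 456) = (6), d = 6.

Final answer: (42, 456) = (6); d = 6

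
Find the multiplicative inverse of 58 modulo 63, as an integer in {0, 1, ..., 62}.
58^(−1) ≡ 25 (mod 63)

Apply the extended Euclidean algorithm to (63, 58), tracking rows (r, s, t) with s·63 + t·58 = r. Each division r_prev = q·r_cur + r_new produces the new row as (previous row) − q·(current row):
  row A: (63, 1, 0)   [1·63 + 0·58 = 63]
  row B: (58, 0, 1)   [0·63 + 1·58 = 58]
  63 = 1·58 + 5   → row C = row A − 1·row B = (5, 1, −1)   [check: 1·63 − 1·58 = 5]
  58 = 11·5 + 3   → row D = row B − 11·row C = (3, −11, 12)   [check: −11·63 + 12·58 = 3]
  5 = 1·3 + 2   → row E = row C − 1·row D = (2, 12, −13)   [check: 12·63 − 13·58 = 2]
  3 = 1·2 + 1   → row F = row D − 1·row E = (1, −23, 25)   [check: −23·63 + 25·58 = 1]
  2 = 2·1 + 0   → remainder 0, stop. gcd = 1 (last nonzero row F).
The gcd is 1, so 58 is invertible mod 63. The last nonzero row gives −23·63 + 25·58 = 1, so t = 25. So 58^(−1) ≡ 25 (mod 63). Verify: 58 · 25 = 1450 ≡ 1 (mod 63). ✓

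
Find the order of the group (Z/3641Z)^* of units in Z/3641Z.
|(Z/3641Z)^*| = 3300

(Z/3641Z)^* consists of the classes a with gcd(a, 3641) = 1, so its order is φ(3641). φ is multiplicative, with φ(p^e) = p^e − p^(e−1). Factorise 3641 = 11 · 331. Then
  φ(3641) = (11 − 1) · (331 − 1) = 10 · 330 = 3300.
Thus |(Z/3641Z)^*| = 3300.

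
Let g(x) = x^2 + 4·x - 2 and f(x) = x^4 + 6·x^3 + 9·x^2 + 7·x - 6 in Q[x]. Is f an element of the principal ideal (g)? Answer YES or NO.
In Q[x] the ideal (g) consists of all multiples of g, so f ∈ (g) iff g | f, i.e. iff the remainder of f on division by g is 0. Divide f by g (g is monic, so eliminate the leading term of the running remainder at each step):
  leading term x^4: subtract (x^2)·g(x) = x^4 + 4·x^3 - 2·x^2, leaving 2·x^3 + 11·x^2 + 7·x - 6
  leading term 2·x^3: subtract (2·x)·g(x) = 2·x^3 + 8·x^2 - 4·x, leaving 3·x^2 + 11·x - 6
  leading term 3·x^2: subtract (3)·g(x) = 3·x^2 + 12·x - 6, leaving -x
The remainder r(x) = -x ≠ 0 (and deg r < deg g), so g ∤ f, i.e. f ∉ (g).

Final answer: NO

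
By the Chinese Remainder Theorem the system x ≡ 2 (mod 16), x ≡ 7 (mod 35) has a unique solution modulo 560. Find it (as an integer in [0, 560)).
x ≡ 322 (mod 560); the representative in [0, 560) is 322

The moduli 16, 35 are pairwise coprime, so by the CRT there is a unique solution mod 16·35 = 560.
Solve by successive substitution. Start with x ≡ 2 (mod 16).
  Combine with x ≡ 7 (mod 35): write x = 2 + 16·t and require 2 + 16·t ≡ 7 (mod 35), i.e. 16·t ≡ 7 − 2 ≡ 5 (mod 35). Since 16^(−1) ≡ 11 (mod 35), t ≡ 11·5 ≡ 20 (mod 35). So x ≡ 2 + 16·20 = 322 (mod 560).
Unique solution in [0, 560): x = 322.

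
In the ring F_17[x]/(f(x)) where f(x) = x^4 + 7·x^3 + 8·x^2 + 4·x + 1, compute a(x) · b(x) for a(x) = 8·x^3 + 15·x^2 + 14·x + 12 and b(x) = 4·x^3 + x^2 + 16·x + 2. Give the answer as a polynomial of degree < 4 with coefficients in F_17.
Multiply as integer polynomials: a · b = 32·x^6 + 68·x^5 + 199·x^4 + 318·x^3 + 266·x^2 + 220·x + 24. Reducing coefficients mod 17: a · b ≡ 15·x^6 + 12·x^4 + 12·x^3 + 11·x^2 + 16·x + 7. Now divide by f(x) = x^4 + 7·x^3 + 8·x^2 + 4·x + 1 in F_17[x], eliminating the leading term at each step:
  leading term 15·x^6: subtract (15·x^2)·f(x) = 15·x^6 + 3·x^5 + x^4 + 9·x^3 + 15·x^2, leaving 14·x^5 + 11·x^4 + 3·x^3 + 13·x^2 + 16·x + 7 (coefficients mod 17)
  leading term 14·x^5: subtract (14·x)·f(x) = 14·x^5 + 13·x^4 + 10·x^3 + 5·x^2 + 14·x, leaving 15·x^4 + 10·x^3 + 8·x^2 + 2·x + 7 (coefficients mod 17)
  leading term 15·x^4: subtract (15)·f(x) = 15·x^4 + 3·x^3 + x^2 + 9·x + 15, leaving 7·x^3 + 7·x^2 + 10·x + 9 (coefficients mod 17)
The degree is now < 4, so this is the remainder. Hence a · b ≡ 7·x^3 + 7·x^2 + 10·x + 9 in F_17[x]/(f).

Final answer: a · b ≡ 7·x^3 + 7·x^2 + 10·x + 9 (mod f(x))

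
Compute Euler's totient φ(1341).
φ(1341) = 888

φ is multiplicative, with φ(p^e) = p^e − p^(e−1). Factorise 1341 = 3^2 · 149. Then
  φ(1341) = (3^2 − 3^1) · (149 − 1) = 6 · 148 = 888.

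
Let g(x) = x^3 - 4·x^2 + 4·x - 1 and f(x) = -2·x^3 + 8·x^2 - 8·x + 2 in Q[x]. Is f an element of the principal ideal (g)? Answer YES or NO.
In Q[x] the ideal (g) consists of all multiples of g, so f ∈ (g) iff g | f, i.e. iff the remainder of f on division by g is 0. Divide f by g (g is monic, so eliminate the leading term of the running remainder at each step):
  leading term -2·x^3: subtract (-2)·g(x) = -2·x^3 + 8·x^2 - 8·x + 2, leaving 0
The remainder is 0, so f(x) = g(x) · h(x) with h(x) = -2. Hence g | f, i.e. f ∈ (g).

Final answer: YES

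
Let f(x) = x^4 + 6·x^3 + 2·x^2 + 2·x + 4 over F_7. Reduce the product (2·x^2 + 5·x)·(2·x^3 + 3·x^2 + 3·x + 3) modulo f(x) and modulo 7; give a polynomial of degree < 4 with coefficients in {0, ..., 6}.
a · b ≡ 5·x^3 + x^2 + x + 4 (mod f(x))

Multiply as integer polynomials: a · b = 4·x^5 + 16·x^4 + 21·x^3 + 21·x^2 + 15·x. Reducing coefficients mod 7: a · b ≡ 4·x^5 + 2·x^4 + x. Now divide by f(x) = x^4 + 6·x^3 + 2·x^2 + 2·x + 4 in F_7[x], eliminating the leading term at each step:
  leading term 4·x^5: subtract (4·x)·f(x) = 4·x^5 + 3·x^4 + x^3 + x^2 + 2·x, leaving 6·x^4 + 6·x^3 + 6·x^2 + 6·x (coefficients mod 7)
  leading term 6·x^4: subtract (6)·f(x) = 6·x^4 + x^3 + 5·x^2 + 5·x + 3, leaving 5·x^3 + x^2 + x + 4 (coefficients mod 7)
The degree is now < 4, so this is the remainder. Hence a · b ≡ 5·x^3 + x^2 + x + 4 in F_7[x]/(f).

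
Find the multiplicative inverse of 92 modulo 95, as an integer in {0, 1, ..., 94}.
Apply the extended Euclidean algorithm to (95, 92), tracking rows (r, s, t) with s·95 + t·92 = r. Each division r_prev = q·r_cur + r_new produces the new row as (previous row) − q·(current row):
  row A: (95, 1, 0)   [1·95 + 0·92 = 95]
  row B: (92, 0, 1)   [0·95 + 1·92 = 92]
  95 = 1·92 + 3   → row C = row A − 1·row B = (3, 1, −1)   [check: 1·95 − 1·92 = 3]
  92 = 30·3 + 2   → row D = row B − 30·row C = (2, −30, 31)   [check: −30·95 + 31·92 = 2]
  3 = 1·2 + 1   → row E = row C − 1·row D = (1, 31, −32)   [check: 31·95 − 32·92 = 1]
  2 = 2·1 + 0   → remainder 0, stop. gcd = 1 (last nonzero row E).
The gcd is 1, so 92 is invertible mod 95. The last nonzero row gives 31·95 − 32·92 = 1, so t = −32. So 92^(−1) ≡ −32 ≡ 63 (mod 95). Verify: 92 · 63 = 5796 ≡ 1 (mod 95). ✓

Final answer: 92^(−1) ≡ 63 (mod 95)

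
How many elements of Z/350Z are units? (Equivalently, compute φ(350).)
Z/350Z has φ(350) = 120 units

An element a ∈ Z/350Z is a unit iff gcd(a, 350) = 1, so the number of units is φ(350). φ is multiplicative, with φ(p^e) = p^e − p^(e−1). Factorise 350 = 2 · 5^2 · 7. Then
  φ(350) = (2 − 1) · (5^2 − 5^1) · (7 − 1) = 1 · 20 · 6 = 120.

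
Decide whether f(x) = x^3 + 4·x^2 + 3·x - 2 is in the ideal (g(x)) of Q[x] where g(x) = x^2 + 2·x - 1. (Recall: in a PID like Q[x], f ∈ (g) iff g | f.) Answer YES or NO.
In Q[x] the ideal (g) consists of all multiples of g, so f ∈ (g) iff g | f, i.e. iff the remainder of f on division by g is 0. Divide f by g (g is monic, so eliminate the leading term of the running remainder at each step):
  leading term x^3: subtract (x)·g(x) = x^3 + 2·x^2 - x, leaving 2·x^2 + 4·x - 2
  leading term 2·x^2: subtract (2)·g(x) = 2·x^2 + 4·x - 2, leaving 0
The remainder is 0, so f(x) = g(x) · h(x) with h(x) = x + 2. Hence g | f, i.e. f ∈ (g).

Final answer: YES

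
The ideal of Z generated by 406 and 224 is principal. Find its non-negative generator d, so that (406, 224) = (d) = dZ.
(406, 224) = (14); d = 14

In the PID Z, (a, b) is generated by gcd(a, b). Compute gcd(406, 224) with the extended Euclidean algorithm, tracking rows (r, s, t) with s·406 + t·224 = r:
  row A: (406, 1, 0)   [1·406 + 0·224 = 406]
  row B: (224, 0, 1)   [0·406 + 1·224 = 224]
  406 = 1·224 + 182   → row C = row A − 1·row B = (182, 1, −1)   [check: 1·406 − 1·224 = 182]
  224 = 1·182 + 42   → row D = row B − 1·row C = (42, −1, 2)   [check: −1·406 + 2·224 = 42]
  182 = 4·42 + 14   → row E = row C − 4·row D = (14, 5, −9)   [check: 5·406 − 9·224 = 14]
  42 = 3·14 + 0   → remainder 0, stop. gcd = 14 (last nonzero row E).
So gcd(406, 224) = 14, with Bézout identity 5·406 − 9·224 = 14. Containment (⊇): the Bézout identity exhibits 14 as an element of (406, 224), giving (14) ⊆ (406, 224). Containment (⊆): since 14 | 406 and 14 | 224 (406 = 14·29, 224 = 14·16), every Z-linear combination of 406 and 224 is divisible by 14, so (406, 224) ⊆ (14). Therefore (406, 224) = (14), d = 14.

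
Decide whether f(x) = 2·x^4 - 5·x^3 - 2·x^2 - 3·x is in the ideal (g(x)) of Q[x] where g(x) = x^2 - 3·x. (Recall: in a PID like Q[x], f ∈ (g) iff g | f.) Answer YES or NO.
In Q[x] the ideal (g) consists of all multiples of g, so f ∈ (g) iff g | f, i.e. iff the remainder of f on division by g is 0. Divide f by g (g is monic, so eliminate the leading term of the running remainder at each step):
  leading term 2·x^4: subtract (2·x^2)·g(x) = 2·x^4 - 6·x^3, leaving x^3 - 2·x^2 - 3·x
  leading term x^3: subtract (x)·g(x) = x^3 - 3·x^2, leaving x^2 - 3·x
  leading term x^2: subtract (1)·g(x) = x^2 - 3·x, leaving 0
The remainder is 0, so f(x) = g(x) · h(x) with h(x) = 2·x^2 + x + 1. Hence g | f, i.e. f ∈ (g).

Final answer: YES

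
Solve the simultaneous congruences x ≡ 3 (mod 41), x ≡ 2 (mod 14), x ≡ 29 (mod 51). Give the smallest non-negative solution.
The moduli 41, 14, 51 are pairwise coprime, so by the CRT there is a unique solution mod 41·14·51 = 29274.
Solve by successive substitution. Start with x ≡ 3 (mod 41).
  Combine with x ≡ 2 (mod 14): write x = 3 + 41·t and require 3 + 41·t ≡ 2 (mod 14), i.e. 41·t ≡ 2 − 3 ≡ 13 (mod 14). Since 41^(−1) ≡ 13 (mod 14) (41 ≡ 13 (mod 14)), t ≡ 13·13 ≡ 1 (mod 14). So x ≡ 3 + 41·1 = 44 (mod 574).
  Combine with x ≡ 29 (mod 51): write x = 44 + 574·t and require 44 + 574·t ≡ 29 (mod 51), i.e. 574·t ≡ 29 − 44 ≡ 36 (mod 51). Since 574^(−1) ≡ 4 (mod 51) (574 ≡ 13 (mod 51)), t ≡ 4·36 ≡ 42 (mod 51). So x ≡ 44 + 574·42 = 24152 (mod 29274).
Unique solution in [0, 29274): x = 24152.

Final answer: x ≡ 24152 (mod 29274); the representative in [0, 29274) is 24152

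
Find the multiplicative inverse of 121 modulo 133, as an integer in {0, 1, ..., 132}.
121^(−1) ≡ 11 (mod 133)

Apply the extended Euclidean algorithm to (133, 121), tracking rows (r, s, t) with s·133 + t·121 = r. Each division r_prev = q·r_cur + r_new produces the new row as (previous row) − q·(current row):
  row A: (133, 1, 0)   [1·133 + 0·121 = 133]
  row B: (121, 0, 1)   [0·133 + 1·121 = 121]
  133 = 1·121 + 12   → row C = row A − 1·row B = (12, 1, −1)   [check: 1·133 − 1·121 = 12]
  121 = 10·12 + 1   → row D = row B − 10·row C = (1, −10, 11)   [check: −10·133 + 11·121 = 1]
  12 = 12·1 + 0   → remainder 0, stop. gcd = 1 (last nonzero row D).
The gcd is 1, so 121 is invertible mod 133. The last nonzero row gives −10·133 + 11·121 = 1, so t = 11. So 121^(−1) ≡ 11 (mod 133). Verify: 121 · 11 = 1331 ≡ 1 (mod 133). ✓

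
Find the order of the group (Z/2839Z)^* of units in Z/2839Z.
|(Z/2839Z)^*| = 2656

(Z/2839Z)^* consists of the classes a with gcd(a, 2839) = 1, so its order is φ(2839). φ is multiplicative, with φ(p^e) = p^e − p^(e−1). Factorise 2839 = 17 · 167. Then
  φ(2839) = (17 − 1) · (167 − 1) = 16 · 166 = 2656.
Thus |(Z/2839Z)^*| = 2656.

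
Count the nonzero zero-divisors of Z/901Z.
In Z/901Z each nonzero element is either a unit (gcd with 901 is 1) or a zero-divisor (gcd > 1). The number of units is φ(901): factorise 901 = 17 · 53, so φ(901) = (17 − 1) · (53 − 1) = 16 · 52 = 832. The nonzero elements number 901 − 1 = 900. Hence the nonzero zero-divisors number 900 − 832 = 68.

Final answer: Z/901Z has 68 nonzero zero-divisors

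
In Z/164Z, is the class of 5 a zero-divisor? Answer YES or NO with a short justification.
gcd(5, 164) = 1, so 5 is a unit in Z/164Z (it has a multiplicative inverse). A unit cannot be a zero-divisor: if 5·b ≡ 0 then multiplying both sides by 5^(−1) gives b ≡ 0. So 5 is not a zero-divisor.

Final answer: NO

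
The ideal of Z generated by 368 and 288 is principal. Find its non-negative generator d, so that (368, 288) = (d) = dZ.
(368, 288) = (16); d = 16

In the PID Z, (a, b) is generated by gcd(a, b). Compute gcd(368, 288) with the extended Euclidean algorithm, tracking rows (r, s, t) with s·368 + t·288 = r:
  row A: (368, 1, 0)   [1·368 + 0·288 = 368]
  row B: (288, 0, 1)   [0·368 + 1·288 = 288]
  368 = 1·288 + 80   → row C = row A − 1·row B = (80, 1, −1)   [check: 1·368 − 1·288 = 80]
  288 = 3·80 + 48   → row D = row B − 3·row C = (48, −3, 4)   [check: −3·368 + 4·288 = 48]
  80 = 1·48 + 32   → row E = row C − 1·row D = (32, 4, −5)   [check: 4·368 − 5·288 = 32]
  48 = 1·32 + 16   → row F = row D − 1·row E = (16, −7, 9)   [check: −7·368 + 9·288 = 16]
  32 = 2·16 + 0   → remainder 0, stop. gcd = 16 (last nonzero row F).
So gcd(368, 288) = 16, with Bézout identity −7·368 + 9·288 = 16. Containment (⊇): the Bézout identity exhibits 16 as an element of (368, 288), giving (16) ⊆ (368, 288). Containment (⊆): since 16 | 368 and 16 | 288 (368 = 16·23, 288 = 16·18), every Z-linear combination of 368 and 288 is divisible by 16, so (368, 288) ⊆ (16). Therefore (368, 288) = (16), d = 16.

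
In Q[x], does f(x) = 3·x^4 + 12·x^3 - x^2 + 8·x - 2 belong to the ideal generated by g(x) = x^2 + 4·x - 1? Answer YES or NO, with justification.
In Q[x] the ideal (g) consists of all multiples of g, so f ∈ (g) iff g | f, i.e. iff the remainder of f on division by g is 0. Divide f by g (g is monic, so eliminate the leading term of the running remainder at each step):
  leading term 3·x^4: subtract (3·x^2)·g(x) = 3·x^4 + 12·x^3 - 3·x^2, leaving 2·x^2 + 8·x - 2
  leading term 2·x^2: subtract (2)·g(x) = 2·x^2 + 8·x - 2, leaving 0
The remainder is 0, so f(x) = g(x) · h(x) with h(x) = 3·x^2 + 2. Hence g | f, i.e. f ∈ (g).

Final answer: YES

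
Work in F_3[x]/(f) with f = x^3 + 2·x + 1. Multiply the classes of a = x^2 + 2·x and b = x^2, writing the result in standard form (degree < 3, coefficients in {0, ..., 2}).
a · b ≡ x^2 + x + 1 (mod f(x))

Multiply as integer polynomials: a · b = x^4 + 2·x^3. Reducing coefficients mod 3: a · b ≡ x^4 + 2·x^3. Now divide by f(x) = x^3 + 2·x + 1 in F_3[x], eliminating the leading term at each step:
  leading term x^4: subtract (x)·f(x) = x^4 + 2·x^2 + x, leaving 2·x^3 + x^2 + 2·x (coefficients mod 3)
  leading term 2·x^3: subtract (2)·f(x) = 2·x^3 + x + 2, leaving x^2 + x + 1 (coefficients mod 3)
The degree is now < 3, so this is the remainder. Hence a · b ≡ x^2 + x + 1 in F_3[x]/(f).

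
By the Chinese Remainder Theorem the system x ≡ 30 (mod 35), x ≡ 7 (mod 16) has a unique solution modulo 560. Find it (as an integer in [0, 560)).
The moduli 35, 16 are pairwise coprime, so by the CRT there is a unique solution mod 35·16 = 560.
Solve by successive substitution. Start with x ≡ 30 (mod 35).
  Combine with x ≡ 7 (mod 16): write x = 30 + 35·t and require 30 + 35·t ≡ 7 (mod 16), i.e. 35·t ≡ 7 − 30 ≡ 9 (mod 16). Since 35^(−1) ≡ 11 (mod 16) (35 ≡ 3 (mod 16)), t ≡ 11·9 ≡ 3 (mod 16). So x ≡ 30 + 35·3 = 135 (mod 560).
Unique solution in [0, 560): x = 135.

Final answer: x ≡ 135 (mod 560); the representative in [0, 560) is 135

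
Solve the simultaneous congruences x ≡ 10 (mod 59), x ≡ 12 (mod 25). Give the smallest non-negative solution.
x ≡ 187 (mod 1475); the representative in [0, 1475) is 187

The moduli 59, 25 are pairwise coprime, so by the CRT there is a unique solution mod 59·25 = 1475.
Solve by successive substitution. Start with x ≡ 10 (mod 59).
  Combine with x ≡ 12 (mod 25): write x = 10 + 59·t and require 10 + 59·t ≡ 12 (mod 25), i.e. 59·t ≡ 12 − 10 ≡ 2 (mod 25). Since 59^(−1) ≡ 14 (mod 25) (59 ≡ 9 (mod 25)), t ≡ 14·2 ≡ 3 (mod 25). So x ≡ 10 + 59·3 = 187 (mod 1475).
Unique solution in [0, 1475): x = 187.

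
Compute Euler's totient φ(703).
φ(703) = 648

φ is multiplicative, with φ(p^e) = p^e − p^(e−1). Factorise 703 = 19 · 37. Then
  φ(703) = (19 − 1) · (37 − 1) = 18 · 36 = 648.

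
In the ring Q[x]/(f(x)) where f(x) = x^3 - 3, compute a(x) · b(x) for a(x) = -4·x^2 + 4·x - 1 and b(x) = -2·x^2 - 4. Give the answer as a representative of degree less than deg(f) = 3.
a · b ≡ 18·x^2 + 8·x - 20 (mod f(x))

First multiply in Q[x] without reducing: a · b = 8·x^4 - 8·x^3 + 18·x^2 - 16·x + 4. Now divide by f(x) = x^3 - 3, eliminating the leading term at each step:
  leading term 8·x^4: subtract (8·x)·f(x) = 8·x^4 - 24·x, leaving -8·x^3 + 18·x^2 + 8·x + 4
  leading term -8·x^3: subtract (-8)·f(x) = 24 - 8·x^3, leaving 18·x^2 + 8·x - 20
The degree is now < 3, so this is the remainder. Hence a · b ≡ 18·x^2 + 8·x - 20 in Q[x]/(f).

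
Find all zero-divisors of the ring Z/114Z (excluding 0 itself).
An element a ∈ Z/114Z (with a ≠ 0) is a zero-divisor iff gcd(a, 114) > 1 (because a is a unit precisely when gcd(a, n) = 1, and in Z/nZ every nonzero, non-unit element is a zero-divisor). Scan a = 1, ..., 113 and keep those with gcd(a, 114) > 1:
  gcd(2, 114) = 2, gcd(3, 114) = 3, gcd(4, 114) = 2, gcd(6, 114) = 6, gcd(8, 114) = 2, gcd(9, 114) = 3, gcd(10, 114) = 2, gcd(12, 114) = 6, gcd(14, 114) = 2, gcd(15, 114) = 3, gcd(16, 114) = 2, gcd(18, 114) = 6, gcd(19, 114) = 19, gcd(20, 114) = 2, gcd(21, 114) = 3, gcd(22, 114) = 2, gcd(24, 114) = 6, gcd(26, 114) = 2, gcd(27, 114) = 3, gcd(28, 114) = 2, gcd(30, 114) = 6, gcd(32, 114) = 2, gcd(33, 114) = 3, gcd(34, 114) = 2, gcd(36, 114) = 6, gcd(38, 114) = 38, gcd(39, 114) = 3, gcd(40, 114) = 2, gcd(42, 114) = 6, gcd(44, 114) = 2, gcd(45, 114) = 3, gcd(46, 114) = 2, gcd(48, 114) = 6, gcd(50, 114) = 2, gcd(51, 114) = 3, gcd(52, 114) = 2, gcd(54, 114) = 6, gcd(56, 114) = 2, gcd(57, 114) = 57, gcd(58, 114) = 2, gcd(60, 114) = 6, gcd(62, 114) = 2, gcd(63, 114) = 3, gcd(64, 114) = 2, gcd(66, 114) = 6, gcd(68, 114) = 2, gcd(69, 114) = 3, gcd(70, 114) = 2, gcd(72, 114) = 6, gcd(74, 114) = 2, gcd(75, 114) = 3, gcd(76, 114) = 38, gcd(78, 114) = 6, gcd(80, 114) = 2, gcd(81, 114) = 3, gcd(82, 114) = 2, gcd(84, 114) = 6, gcd(86, 114) = 2, gcd(87, 114) = 3, gcd(88, 114) = 2, gcd(90, 114) = 6, gcd(92, 114) = 2, gcd(93, 114) = 3, gcd(94, 114) = 2, gcd(95, 114) = 19, gcd(96, 114) = 6, gcd(98, 114) = 2, gcd(99, 114) = 3, gcd(100, 114) = 2, gcd(102, 114) = 6, gcd(104, 114) = 2, gcd(105, 114) = 3, gcd(106, 114) = 2, gcd(108, 114) = 6, gcd(110, 114) = 2, gcd(111, 114) = 3, gcd(112, 114) = 2.
All other a ∈ {1, ..., 113} have gcd(a, 114) = 1 and are units. So the nonzero zero-divisors are exactly the 77 values of a appearing in this scan.

Final answer: nonzero zero-divisors of Z/114Z = {2, 3, 4, 6, 8, 9, 10, 12, 14, 15, 16, 18, 19, 20, 21, 22, 24, 26, 27, 28, 30, 32, 33, 34, 36, 38, 39, 40, 42, 44, 45, 46, 48, 50, 51, 52, 54, 56, 57, 58, 60, 62, 63, 64, 66, 68, 69, 70, 72, 74, 75, 76, 78, 80, 81, 82, 84, 86, 87, 88, 90, 92, 93, 94, 95, 96, 98, 99, 100, 102, 104, 105, 106, 108, 110, 111, 112}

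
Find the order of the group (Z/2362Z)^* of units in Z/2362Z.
|(Z/2362Z)^*| = 1180

(Z/2362Z)^* consists of the classes a with gcd(a, 2362) = 1, so its order is φ(2362). φ is multiplicative, with φ(p^e) = p^e − p^(e−1). Factorise 2362 = 2 · 1181. Then
  φ(2362) = (2 − 1) · (1181 − 1) = 1 · 1180 = 1180.
Thus |(Z/2362Z)^*| = 1180.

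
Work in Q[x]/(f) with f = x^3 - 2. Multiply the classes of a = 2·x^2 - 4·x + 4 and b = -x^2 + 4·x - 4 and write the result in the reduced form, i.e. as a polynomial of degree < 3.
First multiply in Q[x] without reducing: a · b = -2·x^4 + 12·x^3 - 28·x^2 + 32·x - 16. Now divide by f(x) = x^3 - 2, eliminating the leading term at each step:
  leading term -2·x^4: subtract (-2·x)·f(x) = -2·x^4 + 4·x, leaving 12·x^3 - 28·x^2 + 28·x - 16
  leading term 12·x^3: subtract (12)·f(x) = 12·x^3 - 24, leaving -28·x^2 + 28·x + 8
The degree is now < 3, so this is the remainder. Hence a · b ≡ -28·x^2 + 28·x + 8 in Q[x]/(f).

Final answer: a · b ≡ -28·x^2 + 28·x + 8 (mod f(x))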